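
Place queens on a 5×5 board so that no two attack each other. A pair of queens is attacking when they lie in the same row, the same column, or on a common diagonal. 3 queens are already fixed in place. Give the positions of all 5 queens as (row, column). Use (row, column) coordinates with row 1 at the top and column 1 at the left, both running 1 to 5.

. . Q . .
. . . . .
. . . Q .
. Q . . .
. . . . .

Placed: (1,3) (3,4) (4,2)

(1,3) (2,1) (3,4) (4,2) (5,5)

Row 2: attacked by (1,3)→{2,3,4}; (3,4)→{3,4,5}; (4,2)→{2,4}. Safe: 1. Place at column 1.
Row 5: attacked by (1,3)→{3}; (2,1)→{1,4}; (3,4)→{2,4}; (4,2)→{1,2,3}. Safe: 5. Place at column 5.
Columns [3, 1, 4, 2, 5], r−c [-2, 1, -1, 2, 0], r+c [4, 3, 7, 6, 10] are all distinct, so no two queens attack.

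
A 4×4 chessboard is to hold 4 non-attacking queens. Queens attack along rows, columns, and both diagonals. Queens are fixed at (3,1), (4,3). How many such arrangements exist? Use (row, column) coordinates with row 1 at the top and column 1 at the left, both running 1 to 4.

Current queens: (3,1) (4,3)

1

Branch on row 1: col 2 → 1; col 4 → 0.
Sum: 1 + 0 = 1.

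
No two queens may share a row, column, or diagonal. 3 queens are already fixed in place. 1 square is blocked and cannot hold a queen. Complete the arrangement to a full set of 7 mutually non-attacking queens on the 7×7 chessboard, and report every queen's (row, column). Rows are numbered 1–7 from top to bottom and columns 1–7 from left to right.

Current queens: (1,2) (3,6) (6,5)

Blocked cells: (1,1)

(1,2) (2,4) (3,6) (4,1) (5,3) (6,5) (7,7)

Row 2: attacked by (1,2)→{1,2,3}; (3,6)→{5,6,7}; (6,5)→{1,5}. Safe: 4. Place at column 4.
Row 4: attacked by (1,2)→{2,5}; (2,4)→{2,4,6}; (3,6)→{5,6,7}; (6,5)→{3,5,7}. Safe: 1. Place at column 1.
Row 5: attacked by (1,2)→{2,6}; (2,4)→{1,4,7}; (3,6)→{4,6}; (4,1)→{1,2}; (6,5)→{4,5,6}. Safe: 3. Place at column 3.
Row 7: attacked by (1,2)→{2}; (2,4)→{4}; (3,6)→{2,6}; (4,1)→{1,4}; (5,3)→{1,3,5}; (6,5)→{4,5,6}. Safe: 7. Place at column 7.
Columns [2, 4, 6, 1, 3, 5, 7], r−c [-1, -2, -3, 3, 2, 1, 0], r+c [3, 6, 9, 5, 8, 11, 14] are all distinct, so no two queens attack.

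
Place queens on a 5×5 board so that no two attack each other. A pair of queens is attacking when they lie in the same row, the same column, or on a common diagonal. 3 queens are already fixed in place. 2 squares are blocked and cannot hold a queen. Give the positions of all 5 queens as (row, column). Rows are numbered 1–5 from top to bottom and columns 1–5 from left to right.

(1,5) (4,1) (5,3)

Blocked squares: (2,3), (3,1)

(1,5) (2,2) (3,4) (4,1) (5,3)

Row 2: attacked by (1,5)→{4,5}; (4,1)→{1,3}; (5,3)→{3}. Blocked: 3. Safe: 2. Place at column 2.
Row 3: attacked by (1,5)→{3,5}; (2,2)→{1,2,3}; (4,1)→{1,2}; (5,3)→{1,3,5}. Blocked: 1. Safe: 4. Place at column 4.
Columns [5, 2, 4, 1, 3], r−c [-4, 0, -1, 3, 2], r+c [6, 4, 7, 5, 8] are all distinct, so no two queens attack.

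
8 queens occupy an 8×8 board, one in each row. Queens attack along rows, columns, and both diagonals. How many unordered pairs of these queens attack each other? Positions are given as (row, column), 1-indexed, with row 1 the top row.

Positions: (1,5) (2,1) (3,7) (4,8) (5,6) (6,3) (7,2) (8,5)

Same column: (1,5)–(8,5) (column 5).
Same diagonal: (1,5)–(3,7) (|1−3| = |5−7| = 2); (1,5)–(4,8) (|1−4| = |5−8| = 3); (3,7)–(4,8) (|3−4| = |7−8| = 1); (6,3)–(7,2) (|6−7| = |3−2| = 1); (6,3)–(8,5) (|6−8| = |3−5| = 2).
Total attacking pairs: 6.

6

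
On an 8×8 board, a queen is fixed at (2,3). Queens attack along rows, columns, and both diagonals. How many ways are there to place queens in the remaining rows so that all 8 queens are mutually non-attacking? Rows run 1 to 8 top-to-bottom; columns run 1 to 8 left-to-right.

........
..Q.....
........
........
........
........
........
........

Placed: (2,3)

14

Branch on row 1: col 1 → 0; col 5 → 3; col 6 → 8; col 7 → 2; col 8 → 1.
Sum: 0 + 3 + 8 + 2 + 1 = 14.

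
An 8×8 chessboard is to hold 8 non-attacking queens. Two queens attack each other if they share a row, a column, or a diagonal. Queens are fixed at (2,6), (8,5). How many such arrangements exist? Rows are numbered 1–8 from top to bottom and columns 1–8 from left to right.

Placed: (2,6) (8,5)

Branch on row 1: col 1 → 1; col 2 → 2; col 3 → 2; col 4 → 1; col 8 → 0.
Sum: 1 + 2 + 2 + 1 + 0 = 6.

6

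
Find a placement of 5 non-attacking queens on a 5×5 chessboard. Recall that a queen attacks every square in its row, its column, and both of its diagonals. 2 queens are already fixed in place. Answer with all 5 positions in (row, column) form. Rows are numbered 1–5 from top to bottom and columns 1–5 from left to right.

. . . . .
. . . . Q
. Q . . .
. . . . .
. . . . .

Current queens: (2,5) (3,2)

(1,3) (2,5) (3,2) (4,4) (5,1)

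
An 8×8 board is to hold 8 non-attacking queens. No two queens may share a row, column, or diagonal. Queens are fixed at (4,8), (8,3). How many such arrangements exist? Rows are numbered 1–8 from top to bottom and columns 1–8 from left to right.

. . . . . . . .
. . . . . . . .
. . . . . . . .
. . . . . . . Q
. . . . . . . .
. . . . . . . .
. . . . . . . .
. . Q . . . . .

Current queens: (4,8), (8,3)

4

Branch on row 1: col 1 → 1; col 2 → 1; col 4 → 1; col 6 → 1; col 7 → 0.
Sum: 1 + 1 + 1 + 1 + 0 = 4.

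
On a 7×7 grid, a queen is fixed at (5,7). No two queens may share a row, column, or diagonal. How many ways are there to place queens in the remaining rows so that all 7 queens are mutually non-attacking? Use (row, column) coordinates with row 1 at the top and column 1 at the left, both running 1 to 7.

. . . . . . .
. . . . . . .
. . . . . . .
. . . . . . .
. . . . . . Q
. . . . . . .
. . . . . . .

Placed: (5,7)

6

Branch on row 1: col 1 → 1; col 2 → 2; col 4 → 0; col 5 → 1; col 6 → 2.
Sum: 1 + 2 + 0 + 1 + 2 = 6.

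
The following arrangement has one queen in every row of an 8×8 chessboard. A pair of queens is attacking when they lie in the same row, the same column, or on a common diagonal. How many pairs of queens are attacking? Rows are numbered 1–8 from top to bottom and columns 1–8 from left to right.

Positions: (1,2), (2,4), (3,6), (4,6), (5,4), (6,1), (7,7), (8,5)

4

Same column: (2,4)–(5,4) (column 4); (3,6)–(4,6) (column 6).
Same diagonal: (2,4)–(4,6) (|2−4| = |4−6| = 2); (3,6)–(5,4) (|3−5| = |6−4| = 2).
Total attacking pairs: 4.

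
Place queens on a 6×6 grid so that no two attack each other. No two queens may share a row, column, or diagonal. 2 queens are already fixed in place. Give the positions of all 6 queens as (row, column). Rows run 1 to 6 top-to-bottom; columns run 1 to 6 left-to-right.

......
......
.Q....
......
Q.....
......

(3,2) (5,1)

Row 1: attacked by (3,2)→{2,4}; (5,1)→{1,5}. Safe: 3, 6. Place at column 3.
Row 2: attacked by (1,3)→{2,3,4}; (3,2)→{1,2,3}; (5,1)→{1,4}. Safe: 5, 6. Place at column 6.
Row 4: attacked by (1,3)→{3,6}; (2,6)→{4,6}; (3,2)→{1,2,3}; (5,1)→{1,2}. Safe: 5. Place at column 5.
Row 6: attacked by (1,3)→{3}; (2,6)→{2,6}; (3,2)→{2,5}; (4,5)→{3,5}; (5,1)→{1,2}. Safe: 4. Place at column 4.
Columns [3, 6, 2, 5, 1, 4], r−c [-2, -4, 1, -1, 4, 2], r+c [4, 8, 5, 9, 6, 10] are all distinct, so no two queens attack.

(1,3) (2,6) (3,2) (4,5) (5,1) (6,4)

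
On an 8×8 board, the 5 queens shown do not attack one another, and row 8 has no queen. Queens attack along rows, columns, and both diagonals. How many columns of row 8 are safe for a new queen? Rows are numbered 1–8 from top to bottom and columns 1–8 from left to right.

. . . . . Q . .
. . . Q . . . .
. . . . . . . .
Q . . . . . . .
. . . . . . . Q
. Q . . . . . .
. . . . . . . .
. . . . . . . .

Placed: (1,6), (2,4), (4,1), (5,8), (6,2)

(1,6) attacks row 8 at column 6.
(2,4) attacks row 8 at column 4.
(4,1) attacks row 8 at column 1 and diagonals 5.
(5,8) attacks row 8 at column 8 and diagonals 5.
(6,2) attacks row 8 at column 2 and diagonals 4.
Attacked columns: {1, 2, 4, 5, 6, 8}. Safe: {3, 7}.

2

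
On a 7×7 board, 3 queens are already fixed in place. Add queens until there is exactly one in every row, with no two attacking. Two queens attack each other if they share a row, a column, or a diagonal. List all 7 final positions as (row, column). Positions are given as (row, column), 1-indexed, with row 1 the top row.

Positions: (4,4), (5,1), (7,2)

Row 1: attacked by (4,4)→{1,4,7}; (5,1)→{1,5}; (7,2)→{2}. Safe: 3, 6. Place at column 6.
Row 2: attacked by (1,6)→{5,6,7}; (4,4)→{2,4,6}; (5,1)→{1,4}; (7,2)→{2,7}. Safe: 3. Place at column 3.
Row 3: attacked by (1,6)→{4,6}; (2,3)→{2,3,4}; (4,4)→{3,4,5}; (5,1)→{1,3}; (7,2)→{2,6}. Safe: 7. Place at column 7.
Row 6: attacked by (1,6)→{1,6}; (2,3)→{3,7}; (3,7)→{4,7}; (4,4)→{2,4,6}; (5,1)→{1,2}; (7,2)→{1,2,3}. Safe: 5. Place at column 5.
Columns [6, 3, 7, 4, 1, 5, 2], r−c [-5, -1, -4, 0, 4, 1, 5], r+c [7, 5, 10, 8, 6, 11, 9] are all distinct, so no two queens attack.

(1,6) (2,3) (3,7) (4,4) (5,1) (6,5) (7,2)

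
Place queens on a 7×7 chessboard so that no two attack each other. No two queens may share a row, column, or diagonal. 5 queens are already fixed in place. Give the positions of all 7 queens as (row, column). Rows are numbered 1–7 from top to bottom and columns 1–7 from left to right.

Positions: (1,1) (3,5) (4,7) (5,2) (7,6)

(1,1) (2,3) (3,5) (4,7) (5,2) (6,4) (7,6)

Row 2: attacked by (1,1)→{1,2}; (3,5)→{4,5,6}; (4,7)→{5,7}; (5,2)→{2,5}; (7,6)→{1,6}. Safe: 3. Place at column 3.
Row 6: attacked by (1,1)→{1,6}; (2,3)→{3,7}; (3,5)→{2,5}; (4,7)→{5,7}; (5,2)→{1,2,3}; (7,6)→{5,6,7}. Safe: 4. Place at column 4.
Columns [1, 3, 5, 7, 2, 4, 6], r−c [0, -1, -2, -3, 3, 2, 1], r+c [2, 5, 8, 11, 7, 10, 13] are all distinct, so no two queens attack.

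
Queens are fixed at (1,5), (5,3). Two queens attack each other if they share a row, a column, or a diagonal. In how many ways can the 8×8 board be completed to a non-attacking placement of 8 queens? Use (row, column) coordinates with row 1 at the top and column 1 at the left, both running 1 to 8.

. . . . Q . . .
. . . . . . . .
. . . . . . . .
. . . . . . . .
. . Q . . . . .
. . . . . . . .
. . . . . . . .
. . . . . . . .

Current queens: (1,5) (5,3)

6

Branch on row 2: col 1 → 1; col 2 → 1; col 7 → 3; col 8 → 1.
Sum: 1 + 1 + 3 + 1 = 6.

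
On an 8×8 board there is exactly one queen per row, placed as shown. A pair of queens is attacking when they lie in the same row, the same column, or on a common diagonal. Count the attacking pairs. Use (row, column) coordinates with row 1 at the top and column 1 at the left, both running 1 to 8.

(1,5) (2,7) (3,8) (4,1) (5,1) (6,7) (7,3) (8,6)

Same column: (2,7)–(6,7) (column 7); (4,1)–(5,1) (column 1).
Same diagonal: (1,5)–(5,1) (|1−5| = |5−1| = 4); (2,7)–(3,8) (|2−3| = |7−8| = 1); (5,1)–(7,3) (|5−7| = |1−3| = 2).
Total attacking pairs: 5.

5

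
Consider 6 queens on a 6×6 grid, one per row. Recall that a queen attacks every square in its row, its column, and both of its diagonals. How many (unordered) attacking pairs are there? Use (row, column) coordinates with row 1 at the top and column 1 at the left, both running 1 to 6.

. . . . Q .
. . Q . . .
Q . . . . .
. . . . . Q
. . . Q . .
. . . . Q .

Same column: (1,5)–(6,5) (column 5).
Same diagonal: (5,4)–(6,5) (|5−6| = |4−5| = 1).
Total attacking pairs: 2.

2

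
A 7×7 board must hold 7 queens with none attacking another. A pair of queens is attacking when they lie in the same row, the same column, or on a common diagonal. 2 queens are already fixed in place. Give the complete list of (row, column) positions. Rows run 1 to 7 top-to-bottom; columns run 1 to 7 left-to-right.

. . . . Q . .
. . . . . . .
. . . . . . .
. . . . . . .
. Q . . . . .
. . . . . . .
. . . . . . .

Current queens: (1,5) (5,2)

Row 2: attacked by (1,5)→{4,5,6}; (5,2)→{2,5}. Safe: 1, 3, 7. Place at column 1.
Row 3: attacked by (1,5)→{3,5,7}; (2,1)→{1,2}; (5,2)→{2,4}. Safe: 6. Place at column 6.
Row 4: attacked by (1,5)→{2,5}; (2,1)→{1,3}; (3,6)→{5,6,7}; (5,2)→{1,2,3}. Safe: 4. Place at column 4.
Row 6: attacked by (1,5)→{5}; (2,1)→{1,5}; (3,6)→{3,6}; (4,4)→{2,4,6}; (5,2)→{1,2,3}. Safe: 7. Place at column 7.
Row 7: attacked by (1,5)→{5}; (2,1)→{1,6}; (3,6)→{2,6}; (4,4)→{1,4,7}; (5,2)→{2,4}; (6,7)→{6,7}. Safe: 3. Place at column 3.
Columns [5, 1, 6, 4, 2, 7, 3], r−c [-4, 1, -3, 0, 3, -1, 4], r+c [6, 3, 9, 8, 7, 13, 10] are all distinct, so no two queens attack.

(1,5) (2,1) (3,6) (4,4) (5,2) (6,7) (7,3)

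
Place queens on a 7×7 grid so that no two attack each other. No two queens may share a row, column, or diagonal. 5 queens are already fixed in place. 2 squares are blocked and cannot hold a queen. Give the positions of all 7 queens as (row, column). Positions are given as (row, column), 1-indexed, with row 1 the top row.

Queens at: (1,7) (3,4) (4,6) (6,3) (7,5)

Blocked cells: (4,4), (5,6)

(1,7) (2,2) (3,4) (4,6) (5,1) (6,3) (7,5)

Row 2: attacked by (1,7)→{6,7}; (3,4)→{3,4,5}; (4,6)→{4,6}; (6,3)→{3,7}; (7,5)→{5}. Safe: 1, 2. Place at column 2.
Row 5: attacked by (1,7)→{3,7}; (2,2)→{2,5}; (3,4)→{2,4,6}; (4,6)→{5,6,7}; (6,3)→{2,3,4}; (7,5)→{3,5,7}. Blocked: 6. Safe: 1. Place at column 1.
Columns [7, 2, 4, 6, 1, 3, 5], r−c [-6, 0, -1, -2, 4, 3, 2], r+c [8, 4, 7, 10, 6, 9, 12] are all distinct, so no two queens attack.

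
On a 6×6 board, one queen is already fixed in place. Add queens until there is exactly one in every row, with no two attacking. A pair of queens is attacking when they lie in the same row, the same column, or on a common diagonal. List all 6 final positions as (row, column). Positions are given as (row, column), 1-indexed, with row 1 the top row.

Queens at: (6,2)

(1,5) (2,3) (3,1) (4,6) (5,4) (6,2)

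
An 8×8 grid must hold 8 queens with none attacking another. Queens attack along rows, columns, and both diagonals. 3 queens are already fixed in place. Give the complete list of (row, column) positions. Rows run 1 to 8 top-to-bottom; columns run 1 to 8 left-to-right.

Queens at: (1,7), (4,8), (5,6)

(1,7) (2,1) (3,3) (4,8) (5,6) (6,4) (7,2) (8,5)

Row 2: attacked by (1,7)→{6,7,8}; (4,8)→{6,8}; (5,6)→{3,6}. Safe: 1, 2, 4, 5. Place at column 1.
Row 3: attacked by (1,7)→{5,7}; (2,1)→{1,2}; (4,8)→{7,8}; (5,6)→{4,6,8}. Safe: 3. Place at column 3.
Row 6: attacked by (1,7)→{2,7}; (2,1)→{1,5}; (3,3)→{3,6}; (4,8)→{6,8}; (5,6)→{5,6,7}. Safe: 4. Place at column 4.
Row 7: attacked by (1,7)→{1,7}; (2,1)→{1,6}; (3,3)→{3,7}; (4,8)→{5,8}; (5,6)→{4,6,8}; (6,4)→{3,4,5}. Safe: 2. Place at column 2.
Row 8: attacked by (1,7)→{7}; (2,1)→{1,7}; (3,3)→{3,8}; (4,8)→{4,8}; (5,6)→{3,6}; (6,4)→{2,4,6}; (7,2)→{1,2,3}. Safe: 5. Place at column 5.
Columns [7, 1, 3, 8, 6, 4, 2, 5], r−c [-6, 1, 0, -4, -1, 2, 5, 3], r+c [8, 3, 6, 12, 11, 10, 9, 13] are all distinct, so no two queens attack.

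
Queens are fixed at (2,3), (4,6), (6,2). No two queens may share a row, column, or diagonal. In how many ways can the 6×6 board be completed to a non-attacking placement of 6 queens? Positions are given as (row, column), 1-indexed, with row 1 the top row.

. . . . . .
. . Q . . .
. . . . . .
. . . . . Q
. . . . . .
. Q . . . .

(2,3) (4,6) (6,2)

1

Branch on row 1: col 1 → 0; col 5 → 1.
Sum: 0 + 1 = 1.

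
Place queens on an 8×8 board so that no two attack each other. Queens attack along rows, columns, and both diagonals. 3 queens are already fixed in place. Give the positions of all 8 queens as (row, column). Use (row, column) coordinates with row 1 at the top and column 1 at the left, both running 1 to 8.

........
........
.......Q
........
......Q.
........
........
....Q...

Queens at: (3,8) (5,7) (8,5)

(1,1) (2,6) (3,8) (4,3) (5,7) (6,4) (7,2) (8,5)

Row 1: attacked by (3,8)→{6,8}; (5,7)→{3,7}; (8,5)→{5}. Safe: 1, 2, 4. Place at column 1.
Row 2: attacked by (1,1)→{1,2}; (3,8)→{7,8}; (5,7)→{4,7}; (8,5)→{5}. Safe: 3, 6. Place at column 6.
Row 4: attacked by (1,1)→{1,4}; (2,6)→{4,6,8}; (3,8)→{7,8}; (5,7)→{6,7,8}; (8,5)→{1,5}. Safe: 2, 3. Place at column 3.
Row 6: attacked by (1,1)→{1,6}; (2,6)→{2,6}; (3,8)→{5,8}; (4,3)→{1,3,5}; (5,7)→{6,7,8}; (8,5)→{3,5,7}. Safe: 4. Place at column 4.
Row 7: attacked by (1,1)→{1,7}; (2,6)→{1,6}; (3,8)→{4,8}; (4,3)→{3,6}; (5,7)→{5,7}; (6,4)→{3,4,5}; (8,5)→{4,5,6}. Safe: 2. Place at column 2.
Columns [1, 6, 8, 3, 7, 4, 2, 5], r−c [0, -4, -5, 1, -2, 2, 5, 3], r+c [2, 8, 11, 7, 12, 10, 9, 13] are all distinct, so no two queens attack.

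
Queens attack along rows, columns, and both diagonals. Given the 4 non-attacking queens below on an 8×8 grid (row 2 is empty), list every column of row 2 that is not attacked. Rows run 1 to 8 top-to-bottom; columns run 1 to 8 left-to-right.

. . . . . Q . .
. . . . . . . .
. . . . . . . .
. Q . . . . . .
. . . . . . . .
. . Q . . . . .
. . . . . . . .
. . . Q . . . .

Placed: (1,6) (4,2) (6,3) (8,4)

(1,6) attacks row 2 at column 6 and diagonals 5, 7.
(4,2) attacks row 2 at column 2 and diagonals 4.
(6,3) attacks row 2 at column 3 and diagonals 7.
(8,4) attacks row 2 at column 4.
Attacked columns: {2, 3, 4, 5, 6, 7}. Safe: {1, 8}.

columns 1, 8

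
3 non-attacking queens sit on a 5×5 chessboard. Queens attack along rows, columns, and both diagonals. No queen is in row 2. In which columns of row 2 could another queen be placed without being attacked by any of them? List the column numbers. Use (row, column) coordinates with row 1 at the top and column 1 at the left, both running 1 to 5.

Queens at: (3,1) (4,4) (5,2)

(3,1) attacks row 2 at column 1 and diagonals 2.
(4,4) attacks row 2 at column 4 and diagonals 2.
(5,2) attacks row 2 at column 2 and diagonals 5.
Attacked columns: {1, 2, 4, 5}. Safe: {3}.

columns 3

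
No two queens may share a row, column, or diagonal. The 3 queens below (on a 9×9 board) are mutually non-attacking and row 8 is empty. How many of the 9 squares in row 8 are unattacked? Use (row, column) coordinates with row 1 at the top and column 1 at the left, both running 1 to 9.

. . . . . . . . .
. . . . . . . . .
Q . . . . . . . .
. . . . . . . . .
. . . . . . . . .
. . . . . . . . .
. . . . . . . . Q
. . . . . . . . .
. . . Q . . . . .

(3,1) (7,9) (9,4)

(3,1) attacks row 8 at column 1 and diagonals 6.
(7,9) attacks row 8 at column 9 and diagonals 8.
(9,4) attacks row 8 at column 4 and diagonals 3, 5.
Attacked columns: {1, 3, 4, 5, 6, 8, 9}. Safe: {2, 7}.

2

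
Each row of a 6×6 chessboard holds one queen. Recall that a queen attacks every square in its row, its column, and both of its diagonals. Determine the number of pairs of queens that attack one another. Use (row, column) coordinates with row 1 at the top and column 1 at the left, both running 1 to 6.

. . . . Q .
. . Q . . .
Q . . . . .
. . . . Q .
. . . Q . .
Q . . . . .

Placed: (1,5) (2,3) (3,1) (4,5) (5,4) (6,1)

4

Same column: (1,5)–(4,5) (column 5); (3,1)–(6,1) (column 1).
Same diagonal: (2,3)–(4,5) (|2−4| = |3−5| = 2); (4,5)–(5,4) (|4−5| = |5−4| = 1).
Total attacking pairs: 4.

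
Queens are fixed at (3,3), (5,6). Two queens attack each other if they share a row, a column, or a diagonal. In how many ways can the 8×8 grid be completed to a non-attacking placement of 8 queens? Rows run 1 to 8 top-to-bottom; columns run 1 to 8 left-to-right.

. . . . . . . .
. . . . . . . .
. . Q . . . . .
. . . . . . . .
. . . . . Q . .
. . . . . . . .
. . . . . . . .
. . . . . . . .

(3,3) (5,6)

Branch on row 1: col 4 → 0; col 7 → 2; col 8 → 0.
Sum: 0 + 2 + 0 = 2.

2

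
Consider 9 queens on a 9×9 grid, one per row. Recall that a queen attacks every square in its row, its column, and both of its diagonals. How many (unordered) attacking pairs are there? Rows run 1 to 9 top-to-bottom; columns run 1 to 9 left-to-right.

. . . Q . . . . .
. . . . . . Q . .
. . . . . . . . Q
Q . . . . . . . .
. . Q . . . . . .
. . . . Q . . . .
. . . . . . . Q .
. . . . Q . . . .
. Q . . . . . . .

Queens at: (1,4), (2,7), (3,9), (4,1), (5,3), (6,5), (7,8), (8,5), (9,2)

Same column: (6,5)–(8,5) (column 5).
Same diagonal: (1,4)–(4,1) (|1−4| = |4−1| = 3); (4,1)–(8,5) (|4−8| = |1−5| = 4); (6,5)–(9,2) (|6−9| = |5−2| = 3).
Total attacking pairs: 4.

4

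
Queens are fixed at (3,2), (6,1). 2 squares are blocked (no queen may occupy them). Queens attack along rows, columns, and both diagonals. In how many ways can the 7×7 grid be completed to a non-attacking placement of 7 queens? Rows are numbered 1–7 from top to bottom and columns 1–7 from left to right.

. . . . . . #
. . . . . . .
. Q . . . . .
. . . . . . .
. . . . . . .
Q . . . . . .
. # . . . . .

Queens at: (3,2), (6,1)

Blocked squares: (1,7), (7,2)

Branch on row 1: col 3 → 1; col 5 → 2.
Sum: 1 + 2 = 3.

3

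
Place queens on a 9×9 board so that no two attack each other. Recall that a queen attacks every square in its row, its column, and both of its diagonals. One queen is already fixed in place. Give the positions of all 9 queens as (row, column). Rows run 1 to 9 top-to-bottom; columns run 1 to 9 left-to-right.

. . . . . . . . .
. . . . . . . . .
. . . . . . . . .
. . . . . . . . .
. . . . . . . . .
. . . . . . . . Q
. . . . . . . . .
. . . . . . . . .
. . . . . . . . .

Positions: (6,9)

(1,6) (2,3) (3,1) (4,8) (5,4) (6,9) (7,7) (8,5) (9,2)

Row 1: attacked by (6,9)→{4,9}. Safe: 1, 2, 3, 5, 6, 7, 8. Place at column 6.
Row 2: attacked by (1,6)→{5,6,7}; (6,9)→{5,9}. Safe: 1, 2, 3, 4, 8. Place at column 3.
Row 3: attacked by (1,6)→{4,6,8}; (2,3)→{2,3,4}; (6,9)→{6,9}. Safe: 1, 5, 7. Place at column 1.
Row 4: attacked by (1,6)→{3,6,9}; (2,3)→{1,3,5}; (3,1)→{1,2}; (6,9)→{7,9}. Safe: 4, 8. Place at column 8.
Row 5: attacked by (1,6)→{2,6}; (2,3)→{3,6}; (3,1)→{1,3}; (4,8)→{7,8,9}; (6,9)→{8,9}. Safe: 4, 5. Place at column 4.
Row 7: attacked by (1,6)→{6}; (2,3)→{3,8}; (3,1)→{1,5}; (4,8)→{5,8}; (5,4)→{2,4,6}; (6,9)→{8,9}. Safe: 7. Place at column 7.
Row 8: attacked by (1,6)→{6}; (2,3)→{3,9}; (3,1)→{1,6}; (4,8)→{4,8}; (5,4)→{1,4,7}; (6,9)→{7,9}; (7,7)→{6,7,8}. Safe: 2, 5. Place at column 5.
Row 9: attacked by (1,6)→{6}; (2,3)→{3}; (3,1)→{1,7}; (4,8)→{3,8}; (5,4)→{4,8}; (6,9)→{6,9}; (7,7)→{5,7,9}; (8,5)→{4,5,6}. Safe: 2. Place at column 2.
Columns [6, 3, 1, 8, 4, 9, 7, 5, 2], r−c [-5, -1, 2, -4, 1, -3, 0, 3, 7], r+c [7, 5, 4, 12, 9, 15, 14, 13, 11] are all distinct, so no two queens attack.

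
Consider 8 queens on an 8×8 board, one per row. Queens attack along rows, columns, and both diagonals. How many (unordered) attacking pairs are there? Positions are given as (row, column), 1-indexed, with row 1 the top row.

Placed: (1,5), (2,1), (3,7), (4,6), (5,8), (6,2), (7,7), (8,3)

3

Same column: (3,7)–(7,7) (column 7).
Same diagonal: (1,5)–(3,7) (|1−3| = |5−7| = 2); (3,7)–(4,6) (|3−4| = |7−6| = 1).
Total attacking pairs: 3.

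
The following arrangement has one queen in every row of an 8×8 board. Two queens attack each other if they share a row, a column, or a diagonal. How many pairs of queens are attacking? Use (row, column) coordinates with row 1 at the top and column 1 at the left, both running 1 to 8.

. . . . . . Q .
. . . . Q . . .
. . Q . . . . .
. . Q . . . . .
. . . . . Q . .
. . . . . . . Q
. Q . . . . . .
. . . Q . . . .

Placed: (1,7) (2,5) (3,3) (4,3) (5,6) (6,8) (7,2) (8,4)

2

Same column: (3,3)–(4,3) (column 3).
Same diagonal: (2,5)–(4,3) (|2−4| = |5−3| = 2).
Total attacking pairs: 2.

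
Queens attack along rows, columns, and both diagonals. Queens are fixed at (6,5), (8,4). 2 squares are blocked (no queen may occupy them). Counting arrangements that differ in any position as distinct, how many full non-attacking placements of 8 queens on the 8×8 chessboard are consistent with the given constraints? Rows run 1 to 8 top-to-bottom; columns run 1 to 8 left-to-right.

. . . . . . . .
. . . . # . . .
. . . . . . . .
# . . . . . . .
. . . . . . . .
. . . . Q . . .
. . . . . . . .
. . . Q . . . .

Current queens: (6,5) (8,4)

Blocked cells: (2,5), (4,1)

4

Branch on row 1: col 1 → 0; col 2 → 1; col 3 → 0; col 6 → 1; col 7 → 1; col 8 → 1.
Sum: 0 + 1 + 0 + 1 + 1 + 1 = 4.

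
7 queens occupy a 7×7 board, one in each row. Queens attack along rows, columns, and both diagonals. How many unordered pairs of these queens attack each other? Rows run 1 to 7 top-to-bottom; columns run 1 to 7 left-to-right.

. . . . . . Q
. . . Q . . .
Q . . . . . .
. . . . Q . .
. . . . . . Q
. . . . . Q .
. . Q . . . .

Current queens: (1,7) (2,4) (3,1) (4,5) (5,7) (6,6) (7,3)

3

Same column: (1,7)–(5,7) (column 7).
Same diagonal: (2,4)–(5,7) (|2−5| = |4−7| = 3); (5,7)–(6,6) (|5−6| = |7−6| = 1).
Total attacking pairs: 3.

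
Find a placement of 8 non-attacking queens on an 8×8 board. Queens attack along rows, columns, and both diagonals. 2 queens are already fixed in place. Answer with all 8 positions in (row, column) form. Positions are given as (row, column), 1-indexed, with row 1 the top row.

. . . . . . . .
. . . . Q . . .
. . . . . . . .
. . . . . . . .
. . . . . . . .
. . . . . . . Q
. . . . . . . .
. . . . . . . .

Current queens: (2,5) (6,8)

(1,7) (2,5) (3,3) (4,1) (5,6) (6,8) (7,2) (8,4)

Row 1: attacked by (2,5)→{4,5,6}; (6,8)→{3,8}. Safe: 1, 2, 7. Place at column 7.
Row 3: attacked by (1,7)→{5,7}; (2,5)→{4,5,6}; (6,8)→{5,8}. Safe: 1, 2, 3. Place at column 3.
Row 4: attacked by (1,7)→{4,7}; (2,5)→{3,5,7}; (3,3)→{2,3,4}; (6,8)→{6,8}. Safe: 1. Place at column 1.
Row 5: attacked by (1,7)→{3,7}; (2,5)→{2,5,8}; (3,3)→{1,3,5}; (4,1)→{1,2}; (6,8)→{7,8}. Safe: 4, 6. Place at column 6.
Row 7: attacked by (1,7)→{1,7}; (2,5)→{5}; (3,3)→{3,7}; (4,1)→{1,4}; (5,6)→{4,6,8}; (6,8)→{7,8}. Safe: 2. Place at column 2.
Row 8: attacked by (1,7)→{7}; (2,5)→{5}; (3,3)→{3,8}; (4,1)→{1,5}; (5,6)→{3,6}; (6,8)→{6,8}; (7,2)→{1,2,3}. Safe: 4. Place at column 4.
Columns [7, 5, 3, 1, 6, 8, 2, 4], r−c [-6, -3, 0, 3, -1, -2, 5, 4], r+c [8, 7, 6, 5, 11, 14, 9, 12] are all distinct, so no two queens attack.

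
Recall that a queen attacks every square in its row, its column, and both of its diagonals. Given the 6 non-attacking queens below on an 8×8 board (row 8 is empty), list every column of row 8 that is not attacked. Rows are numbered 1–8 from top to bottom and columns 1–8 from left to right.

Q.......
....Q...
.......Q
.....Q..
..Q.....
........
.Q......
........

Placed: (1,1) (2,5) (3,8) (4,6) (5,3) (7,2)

columns 4, 7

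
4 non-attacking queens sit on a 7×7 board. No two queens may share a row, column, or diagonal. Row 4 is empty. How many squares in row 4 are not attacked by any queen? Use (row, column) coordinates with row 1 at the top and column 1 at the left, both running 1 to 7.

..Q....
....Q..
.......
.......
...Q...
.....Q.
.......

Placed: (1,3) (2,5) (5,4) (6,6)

(1,3) attacks row 4 at column 3 and diagonals 6.
(2,5) attacks row 4 at column 5 and diagonals 3, 7.
(5,4) attacks row 4 at column 4 and diagonals 3, 5.
(6,6) attacks row 4 at column 6 and diagonals 4.
Attacked columns: {3, 4, 5, 6, 7}. Safe: {1, 2}.

2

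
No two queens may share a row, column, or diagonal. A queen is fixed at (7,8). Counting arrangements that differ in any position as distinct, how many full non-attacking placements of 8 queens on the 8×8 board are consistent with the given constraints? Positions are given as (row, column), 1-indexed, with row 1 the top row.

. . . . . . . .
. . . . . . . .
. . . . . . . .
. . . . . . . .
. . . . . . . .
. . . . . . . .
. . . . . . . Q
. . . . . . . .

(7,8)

Branch on row 1: col 1 → 0; col 3 → 3; col 4 → 1; col 5 → 2; col 6 → 1; col 7 → 1.
Sum: 0 + 3 + 1 + 2 + 1 + 1 = 8.

8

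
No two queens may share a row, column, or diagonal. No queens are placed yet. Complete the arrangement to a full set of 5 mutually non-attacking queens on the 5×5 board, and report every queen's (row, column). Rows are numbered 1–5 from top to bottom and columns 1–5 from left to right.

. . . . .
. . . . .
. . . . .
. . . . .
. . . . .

Row 1: Safe: 1, 2, 3, 4, 5. Place at column 2.
Row 2: attacked by (1,2)→{1,2,3}. Safe: 4, 5. Place at column 4.
Row 3: attacked by (1,2)→{2,4}; (2,4)→{3,4,5}. Safe: 1. Place at column 1.
Row 4: attacked by (1,2)→{2,5}; (2,4)→{2,4}; (3,1)→{1,2}. Safe: 3. Place at column 3.
Row 5: attacked by (1,2)→{2}; (2,4)→{1,4}; (3,1)→{1,3}; (4,3)→{2,3,4}. Safe: 5. Place at column 5.
Columns [2, 4, 1, 3, 5], r−c [-1, -2, 2, 1, 0], r+c [3, 6, 4, 7, 10] are all distinct, so no two queens attack.

(1,2) (2,4) (3,1) (4,3) (5,5)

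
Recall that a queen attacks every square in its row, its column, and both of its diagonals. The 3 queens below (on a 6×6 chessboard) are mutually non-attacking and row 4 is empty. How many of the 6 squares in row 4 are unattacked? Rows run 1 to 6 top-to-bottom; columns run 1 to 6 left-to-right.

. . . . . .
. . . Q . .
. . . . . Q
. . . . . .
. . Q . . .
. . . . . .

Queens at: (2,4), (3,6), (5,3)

(2,4) attacks row 4 at column 4 and diagonals 2, 6.
(3,6) attacks row 4 at column 6 and diagonals 5.
(5,3) attacks row 4 at column 3 and diagonals 2, 4.
Attacked columns: {2, 3, 4, 5, 6}. Safe: {1}.

1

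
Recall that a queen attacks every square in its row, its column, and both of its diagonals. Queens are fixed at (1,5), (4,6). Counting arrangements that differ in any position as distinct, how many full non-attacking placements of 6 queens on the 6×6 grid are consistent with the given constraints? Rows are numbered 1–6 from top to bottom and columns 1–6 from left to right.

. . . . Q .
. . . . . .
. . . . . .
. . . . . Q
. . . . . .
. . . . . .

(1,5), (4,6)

1

Branch on row 2: col 1 → 0; col 2 → 0; col 3 → 1.
Sum: 0 + 0 + 1 = 1.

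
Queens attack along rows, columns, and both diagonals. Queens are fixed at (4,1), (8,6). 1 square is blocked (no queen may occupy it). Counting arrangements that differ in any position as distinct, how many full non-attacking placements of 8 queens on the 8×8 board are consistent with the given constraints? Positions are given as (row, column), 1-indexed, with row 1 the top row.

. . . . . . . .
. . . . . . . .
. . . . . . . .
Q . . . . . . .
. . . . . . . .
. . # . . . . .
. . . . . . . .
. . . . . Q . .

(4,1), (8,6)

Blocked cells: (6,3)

Branch on row 1: col 2 → 0; col 3 → 1; col 5 → 1; col 7 → 1; col 8 → 1.
Sum: 0 + 1 + 1 + 1 + 1 = 4.

4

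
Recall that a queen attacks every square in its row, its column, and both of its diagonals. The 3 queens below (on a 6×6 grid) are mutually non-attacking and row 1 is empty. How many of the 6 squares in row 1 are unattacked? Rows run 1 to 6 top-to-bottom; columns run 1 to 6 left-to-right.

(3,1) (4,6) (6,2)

2

(3,1) attacks row 1 at column 1 and diagonals 3.
(4,6) attacks row 1 at column 6 and diagonals 3.
(6,2) attacks row 1 at column 2.
Attacked columns: {1, 2, 3, 6}. Safe: {4, 5}.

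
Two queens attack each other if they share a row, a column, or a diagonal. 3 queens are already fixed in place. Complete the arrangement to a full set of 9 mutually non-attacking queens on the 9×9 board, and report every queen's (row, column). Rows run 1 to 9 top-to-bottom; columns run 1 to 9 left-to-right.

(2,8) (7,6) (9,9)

Row 1: attacked by (2,8)→{7,8,9}; (7,6)→{6}; (9,9)→{1,9}. Safe: 2, 3, 4, 5. Place at column 4.
Row 3: attacked by (1,4)→{2,4,6}; (2,8)→{7,8,9}; (7,6)→{2,6}; (9,9)→{3,9}. Safe: 1, 5. Place at column 1.
Row 4: attacked by (1,4)→{1,4,7}; (2,8)→{6,8}; (3,1)→{1,2}; (7,6)→{3,6,9}; (9,9)→{4,9}. Safe: 5. Place at column 5.
Row 5: attacked by (1,4)→{4,8}; (2,8)→{5,8}; (3,1)→{1,3}; (4,5)→{4,5,6}; (7,6)→{4,6,8}; (9,9)→{5,9}. Safe: 2, 7. Place at column 7.
Row 6: attacked by (1,4)→{4,9}; (2,8)→{4,8}; (3,1)→{1,4}; (4,5)→{3,5,7}; (5,7)→{6,7,8}; (7,6)→{5,6,7}; (9,9)→{6,9}. Safe: 2. Place at column 2.
Row 8: attacked by (1,4)→{4}; (2,8)→{2,8}; (3,1)→{1,6}; (4,5)→{1,5,9}; (5,7)→{4,7}; (6,2)→{2,4}; (7,6)→{5,6,7}; (9,9)→{8,9}. Safe: 3. Place at column 3.
Columns [4, 8, 1, 5, 7, 2, 6, 3, 9], r−c [-3, -6, 2, -1, -2, 4, 1, 5, 0], r+c [5, 10, 4, 9, 12, 8, 13, 11, 18] are all distinct, so no two queens attack.

(1,4) (2,8) (3,1) (4,5) (5,7) (6,2) (7,6) (8,3) (9,9)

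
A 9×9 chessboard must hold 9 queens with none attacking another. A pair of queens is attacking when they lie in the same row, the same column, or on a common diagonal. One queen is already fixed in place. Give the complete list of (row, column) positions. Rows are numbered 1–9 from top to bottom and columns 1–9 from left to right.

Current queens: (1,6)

(1,6) (2,4) (3,9) (4,1) (5,3) (6,7) (7,2) (8,8) (9,5)

Row 2: attacked by (1,6)→{5,6,7}. Safe: 1, 2, 3, 4, 8, 9. Place at column 4.
Row 3: attacked by (1,6)→{4,6,8}; (2,4)→{3,4,5}. Safe: 1, 2, 7, 9. Place at column 9.
Row 4: attacked by (1,6)→{3,6,9}; (2,4)→{2,4,6}; (3,9)→{8,9}. Safe: 1, 5, 7. Place at column 1.
Row 5: attacked by (1,6)→{2,6}; (2,4)→{1,4,7}; (3,9)→{7,9}; (4,1)→{1,2}. Safe: 3, 5, 8. Place at column 3.
Row 6: attacked by (1,6)→{1,6}; (2,4)→{4,8}; (3,9)→{6,9}; (4,1)→{1,3}; (5,3)→{2,3,4}. Safe: 5, 7. Place at column 7.
Row 7: attacked by (1,6)→{6}; (2,4)→{4,9}; (3,9)→{5,9}; (4,1)→{1,4}; (5,3)→{1,3,5}; (6,7)→{6,7,8}. Safe: 2. Place at column 2.
Row 8: attacked by (1,6)→{6}; (2,4)→{4}; (3,9)→{4,9}; (4,1)→{1,5}; (5,3)→{3,6}; (6,7)→{5,7,9}; (7,2)→{1,2,3}. Safe: 8. Place at column 8.
Row 9: attacked by (1,6)→{6}; (2,4)→{4}; (3,9)→{3,9}; (4,1)→{1,6}; (5,3)→{3,7}; (6,7)→{4,7}; (7,2)→{2,4}; (8,8)→{7,8,9}. Safe: 5. Place at column 5.
Columns [6, 4, 9, 1, 3, 7, 2, 8, 5], r−c [-5, -2, -6, 3, 2, -1, 5, 0, 4], r+c [7, 6, 12, 5, 8, 13, 9, 16, 14] are all distinct, so no two queens attack.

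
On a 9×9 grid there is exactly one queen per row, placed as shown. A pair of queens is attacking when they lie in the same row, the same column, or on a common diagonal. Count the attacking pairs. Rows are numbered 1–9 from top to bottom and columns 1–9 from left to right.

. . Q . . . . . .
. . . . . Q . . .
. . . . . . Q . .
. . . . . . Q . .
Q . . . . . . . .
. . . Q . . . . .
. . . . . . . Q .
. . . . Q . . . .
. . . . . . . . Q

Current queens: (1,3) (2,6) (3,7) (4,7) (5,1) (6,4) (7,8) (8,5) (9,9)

Same column: (3,7)–(4,7) (column 7).
Same diagonal: (2,6)–(3,7) (|2−3| = |6−7| = 1); (3,7)–(6,4) (|3−6| = |7−4| = 3).
Total attacking pairs: 3.

3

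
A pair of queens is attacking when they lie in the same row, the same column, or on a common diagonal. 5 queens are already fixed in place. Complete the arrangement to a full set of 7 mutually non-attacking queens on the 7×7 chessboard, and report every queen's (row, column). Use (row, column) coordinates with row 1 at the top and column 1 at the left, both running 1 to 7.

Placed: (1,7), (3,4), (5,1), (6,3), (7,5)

Row 2: attacked by (1,7)→{6,7}; (3,4)→{3,4,5}; (5,1)→{1,4}; (6,3)→{3,7}; (7,5)→{5}. Safe: 2. Place at column 2.
Row 4: attacked by (1,7)→{4,7}; (2,2)→{2,4}; (3,4)→{3,4,5}; (5,1)→{1,2}; (6,3)→{1,3,5}; (7,5)→{2,5}. Safe: 6. Place at column 6.
Columns [7, 2, 4, 6, 1, 3, 5], r−c [-6, 0, -1, -2, 4, 3, 2], r+c [8, 4, 7, 10, 6, 9, 12] are all distinct, so no two queens attack.

(1,7) (2,2) (3,4) (4,6) (5,1) (6,3) (7,5)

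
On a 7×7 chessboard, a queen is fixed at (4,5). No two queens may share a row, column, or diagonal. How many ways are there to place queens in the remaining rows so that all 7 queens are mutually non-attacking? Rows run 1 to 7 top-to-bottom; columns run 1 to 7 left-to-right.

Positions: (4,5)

4

Branch on row 1: col 1 → 0; col 3 → 1; col 4 → 1; col 6 → 1; col 7 → 1.
Sum: 0 + 1 + 1 + 1 + 1 = 4.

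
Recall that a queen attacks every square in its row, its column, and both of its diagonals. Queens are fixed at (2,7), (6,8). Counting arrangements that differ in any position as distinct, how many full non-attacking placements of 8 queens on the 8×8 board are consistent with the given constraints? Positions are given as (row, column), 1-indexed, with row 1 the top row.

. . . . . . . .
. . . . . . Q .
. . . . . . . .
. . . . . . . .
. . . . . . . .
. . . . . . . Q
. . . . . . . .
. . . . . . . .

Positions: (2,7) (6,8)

Branch on row 1: col 1 → 0; col 2 → 0; col 4 → 0; col 5 → 2.
Sum: 0 + 0 + 0 + 2 = 2.

2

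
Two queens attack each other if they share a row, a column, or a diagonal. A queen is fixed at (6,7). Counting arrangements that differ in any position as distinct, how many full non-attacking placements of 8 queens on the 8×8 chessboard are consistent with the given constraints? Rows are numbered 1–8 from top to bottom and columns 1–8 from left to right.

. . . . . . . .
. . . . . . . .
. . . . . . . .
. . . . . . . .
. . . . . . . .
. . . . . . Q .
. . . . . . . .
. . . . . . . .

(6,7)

Branch on row 1: col 1 → 1; col 3 → 4; col 4 → 3; col 5 → 3; col 6 → 2; col 8 → 1.
Sum: 1 + 4 + 3 + 3 + 2 + 1 = 14.

14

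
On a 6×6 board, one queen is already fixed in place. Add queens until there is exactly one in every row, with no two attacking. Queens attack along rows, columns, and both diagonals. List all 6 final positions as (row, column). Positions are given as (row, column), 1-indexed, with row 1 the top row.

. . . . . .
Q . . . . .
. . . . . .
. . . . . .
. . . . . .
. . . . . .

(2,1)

(1,4) (2,1) (3,5) (4,2) (5,6) (6,3)

Row 1: attacked by (2,1)→{1,2}. Safe: 3, 4, 5, 6. Place at column 4.
Row 3: attacked by (1,4)→{2,4,6}; (2,1)→{1,2}. Safe: 3, 5. Place at column 5.
Row 4: attacked by (1,4)→{1,4}; (2,1)→{1,3}; (3,5)→{4,5,6}. Safe: 2. Place at column 2.
Row 5: attacked by (1,4)→{4}; (2,1)→{1,4}; (3,5)→{3,5}; (4,2)→{1,2,3}. Safe: 6. Place at column 6.
Row 6: attacked by (1,4)→{4}; (2,1)→{1,5}; (3,5)→{2,5}; (4,2)→{2,4}; (5,6)→{5,6}. Safe: 3. Place at column 3.
Columns [4, 1, 5, 2, 6, 3], r−c [-3, 1, -2, 2, -1, 3], r+c [5, 3, 8, 6, 11, 9] are all distinct, so no two queens attack.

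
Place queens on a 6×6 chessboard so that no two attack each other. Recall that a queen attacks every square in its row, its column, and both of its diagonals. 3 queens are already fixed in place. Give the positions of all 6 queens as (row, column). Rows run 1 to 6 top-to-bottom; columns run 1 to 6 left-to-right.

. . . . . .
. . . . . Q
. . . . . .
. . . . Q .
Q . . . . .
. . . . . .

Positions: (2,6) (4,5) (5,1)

(1,3) (2,6) (3,2) (4,5) (5,1) (6,4)

Row 1: attacked by (2,6)→{5,6}; (4,5)→{2,5}; (5,1)→{1,5}. Safe: 3, 4. Place at column 3.
Row 3: attacked by (1,3)→{1,3,5}; (2,6)→{5,6}; (4,5)→{4,5,6}; (5,1)→{1,3}. Safe: 2. Place at column 2.
Row 6: attacked by (1,3)→{3}; (2,6)→{2,6}; (3,2)→{2,5}; (4,5)→{3,5}; (5,1)→{1,2}. Safe: 4. Place at column 4.
Columns [3, 6, 2, 5, 1, 4], r−c [-2, -4, 1, -1, 4, 2], r+c [4, 8, 5, 9, 6, 10] are all distinct, so no two queens attack.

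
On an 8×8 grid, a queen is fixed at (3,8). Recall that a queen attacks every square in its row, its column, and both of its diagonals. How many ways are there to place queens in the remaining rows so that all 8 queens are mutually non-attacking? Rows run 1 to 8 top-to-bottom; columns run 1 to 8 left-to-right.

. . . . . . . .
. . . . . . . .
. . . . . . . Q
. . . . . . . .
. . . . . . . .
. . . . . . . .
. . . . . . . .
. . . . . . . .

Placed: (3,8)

16

Branch on row 1: col 1 → 2; col 2 → 1; col 3 → 4; col 4 → 4; col 5 → 4; col 7 → 1.
Sum: 2 + 1 + 4 + 4 + 4 + 1 = 16.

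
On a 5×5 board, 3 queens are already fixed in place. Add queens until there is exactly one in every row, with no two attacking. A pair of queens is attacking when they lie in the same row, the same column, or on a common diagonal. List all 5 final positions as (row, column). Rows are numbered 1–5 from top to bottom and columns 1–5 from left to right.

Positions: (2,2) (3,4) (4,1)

Row 1: attacked by (2,2)→{1,2,3}; (3,4)→{2,4}; (4,1)→{1,4}. Safe: 5. Place at column 5.
Row 5: attacked by (1,5)→{1,5}; (2,2)→{2,5}; (3,4)→{2,4}; (4,1)→{1,2}. Safe: 3. Place at column 3.
Columns [5, 2, 4, 1, 3], r−c [-4, 0, -1, 3, 2], r+c [6, 4, 7, 5, 8] are all distinct, so no two queens attack.

(1,5) (2,2) (3,4) (4,1) (5,3)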